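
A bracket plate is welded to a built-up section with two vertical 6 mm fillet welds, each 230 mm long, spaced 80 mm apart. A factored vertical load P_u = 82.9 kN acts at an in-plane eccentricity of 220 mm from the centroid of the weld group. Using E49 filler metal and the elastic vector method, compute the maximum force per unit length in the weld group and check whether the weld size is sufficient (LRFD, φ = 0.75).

E49XX → F_EXX = 490 MPa.
Total weld length L_w = 460 mm. Treat welds as unit-width lines.
Polar moment about centroid: J = 2[d³/12 + d(b/2)²] = 2[230³/12 + 230×40²] = 2764000 mm³.
Direct shear f_v = P/L_w = 82.9×10³ / 460 = 180.2 N/mm (vertical).
Torsion M = P·e = 82.9×10³ × 220 = 18238000 N·mm.
Critical point at (x, y) = (40, 115) from centroid. f_tx = M·y/J = 758.9 N/mm; f_ty = M·x/J = 264 N/mm.
Resultant f_max = √[f_tx² + (f_v + f_ty)²] = √[758.9² + (180.2 + 264)²] = 879.3 N/mm.
Capacity per unit length: φr_n = 0.75 × 0.6 × 490 × (0.707 × 6) = 935.4 N/mm.
879.3 ≤ 935.4 → adequate.

f_max ≈ 879 N/mm; adequate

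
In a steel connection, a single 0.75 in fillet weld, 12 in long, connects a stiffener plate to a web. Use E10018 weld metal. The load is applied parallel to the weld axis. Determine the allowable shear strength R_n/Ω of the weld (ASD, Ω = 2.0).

E100XX → F_EXX = 100 ksi.
Effective throat t_e = 0.707 × 0.75 = 0.5302 in.
Total length L = 12 in; A_we = 0.5302 × 12 = 6.363 in².
F_nw = 0.6 F_EXX = 0.6 × 100 = 60 ksi.
R_n = 60 × 6.363 = 381.8 kips; R_n/Ω = 381.8/2.0 = 190.9 kips.

R_n/Ω ≈ 191 kips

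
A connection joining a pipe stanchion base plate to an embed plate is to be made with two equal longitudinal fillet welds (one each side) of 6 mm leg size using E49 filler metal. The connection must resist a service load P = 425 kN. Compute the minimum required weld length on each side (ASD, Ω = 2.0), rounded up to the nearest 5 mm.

L = 345 mm on each side

E49XX → F_EXX = 490 MPa.
Throat t_e = 0.707 × 6 = 4.242 mm.
r_n/Ω = (0.6 × 490 × 4.242) / 2.0 = 623.6 N/mm = 0.6236 kN/mm.
L_req = P / (r_n/Ω) = 425 / 0.6236 = 681.6 mm total.
Per side: 681.6 / 2 = 340.8 mm.
Round up → use L = 345 mm on each side.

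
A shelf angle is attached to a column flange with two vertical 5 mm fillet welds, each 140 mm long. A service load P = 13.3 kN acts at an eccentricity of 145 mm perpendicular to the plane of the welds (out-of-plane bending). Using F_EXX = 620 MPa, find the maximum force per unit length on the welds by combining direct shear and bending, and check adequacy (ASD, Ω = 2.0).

f_max ≈ 299 N/mm; adequate

L_w = 2 × 140 = 280 mm; section modulus (unit throat) S = 2 × L²/6 = 6533 mm².
Direct shear f_v = P/L_w = 13.3×10³/280 = 47.5 N/mm.
Moment M = P × e = 13.3×10³ × 145 = 1928500 N·mm; bending f_b = M/S = 295.2 N/mm.
f_max = √(f_v² + f_b²) = √(47.5² + 295.2²) = 299 N/mm.
r_n/Ω = (1/2.0) × 0.6 × 620 × (0.707 × 5) = 657.5 N/mm → adequate.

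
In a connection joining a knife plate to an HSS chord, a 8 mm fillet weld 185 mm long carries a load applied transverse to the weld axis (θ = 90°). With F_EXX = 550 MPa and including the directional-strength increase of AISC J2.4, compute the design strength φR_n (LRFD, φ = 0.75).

t_e = 0.707 × 8 = 5.656 mm; A_we = 5.656 × 185 = 1046 mm².
Directional factor: 1.0 + 0.5 sin^1.5(90°) = 1.5.
F_nw = 0.6 × 550 × 1.5 = 495 MPa.
φR_n = 0.75 × 495 × 1046 × 10⁻³ = 388.5 kN.

φR_n ≈ 388 kN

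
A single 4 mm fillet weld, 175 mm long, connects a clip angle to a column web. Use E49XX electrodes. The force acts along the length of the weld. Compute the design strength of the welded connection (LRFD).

E49XX → F_EXX = 490 MPa.
Effective throat t_e = 0.707 × 4 = 2.828 mm.
Total length L = 175 mm; A_we = 2.828 × 175 = 494.9 mm².
F_nw = 0.6 F_EXX = 0.6 × 490 = 294 MPa.
φR_n = 0.75 × 294 × 494.9 × 10⁻³ = 109.1 kN.

φR_n ≈ 109 kN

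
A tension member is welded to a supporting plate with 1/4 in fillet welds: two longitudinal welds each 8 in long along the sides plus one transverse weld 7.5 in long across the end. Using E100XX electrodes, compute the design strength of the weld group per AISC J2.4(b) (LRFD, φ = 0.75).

φR_n ≈ 198 kip

E100XX → F_EXX = 100 ksi.
t_e = 0.707 × 0.25 = 0.1767 in.
R_nwl = 0.6 × 100 × 0.1767 × 16 = 169.7 kip (longitudinal, 2 welds).
R_nwt = 0.6 × 100 × 0.1767 × 7.5 = 79.54 kip (transverse, base value).
(i) R_nwl + R_nwt = 249.2 kip; (ii) 0.85 R_nwl + 1.5 R_nwt = 263.5 kip.
R_n = max = 263.5 kip [governs: (ii)]; φR_n = 197.7 kip.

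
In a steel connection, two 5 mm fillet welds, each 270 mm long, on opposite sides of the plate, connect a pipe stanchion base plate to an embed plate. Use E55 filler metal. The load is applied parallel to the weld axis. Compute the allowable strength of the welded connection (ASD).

R_n/Ω ≈ 315 kN

E55XX → F_EXX = 550 MPa.
Effective throat t_e = 0.707 × 5 = 3.535 mm.
Total length L = 540 mm; A_we = 3.535 × 540 = 1909 mm².
F_nw = 0.6 F_EXX = 0.6 × 550 = 330 MPa.
R_n = 330 × 1909 × 10⁻³ = 629.9 kN; R_n/Ω = 629.9/2.0 = 315 kN.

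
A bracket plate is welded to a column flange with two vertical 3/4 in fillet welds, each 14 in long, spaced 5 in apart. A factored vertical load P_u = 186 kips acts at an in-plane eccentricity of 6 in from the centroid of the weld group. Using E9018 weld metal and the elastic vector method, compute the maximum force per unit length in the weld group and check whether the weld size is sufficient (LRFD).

E90XX → F_EXX = 90 ksi.
Total weld length L_w = 28 in. Treat welds as unit-width lines.
Polar moment about centroid: J = 2[d³/12 + d(b/2)²] = 2[14³/12 + 14×2.5²] = 632.3 in³.
Direct shear f_v = P/L_w = 186 / 28 = 6.643 kip/in (vertical).
Torsion M = P·e = 186 × 6 = 1116 kip·in.
Critical point at (x, y) = (2.5, 7) from centroid. f_tx = M·y/J = 12.35 kip/in; f_ty = M·x/J = 4.412 kip/in.
Resultant f_max = √[f_tx² + (f_v + f_ty)²] = √[12.35² + (6.643 + 4.412)²] = 16.58 kip/in.
Capacity per unit length: φr_n = 0.75 × 0.6 × 90 × (0.707 × 0.75) = 21.48 kip/in.
16.58 ≤ 21.48 → adequate.

f_max ≈ 16.6 kip/in; adequate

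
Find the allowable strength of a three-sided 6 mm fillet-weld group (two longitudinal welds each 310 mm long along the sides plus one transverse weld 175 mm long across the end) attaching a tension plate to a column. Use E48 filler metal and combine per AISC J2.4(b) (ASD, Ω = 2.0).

R_n/Ω ≈ 486 kN

E48XX → F_EXX = 480 MPa.
t_e = 0.707 × 6 = 4.242 mm.
R_nwl = 0.6 × 480 × 4.242 × 620 × 10⁻³ = 757.5 kN (longitudinal, 2 welds).
R_nwt = 0.6 × 480 × 4.242 × 175 × 10⁻³ = 213.8 kN (transverse, base value).
(i) R_nwl + R_nwt = 971.2 kN; (ii) 0.85 R_nwl + 1.5 R_nwt = 964.5 kN.
R_n = max = 971.2 kN [governs: (i)]; R_n/Ω = 485.6 kN.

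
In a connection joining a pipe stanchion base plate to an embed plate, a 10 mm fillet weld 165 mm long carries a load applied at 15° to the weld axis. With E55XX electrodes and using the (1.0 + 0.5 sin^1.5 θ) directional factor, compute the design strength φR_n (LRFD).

φR_n ≈ 308 kN

E55XX → F_EXX = 550 MPa.
t_e = 0.707 × 10 = 7.07 mm; A_we = 7.07 × 165 = 1167 mm².
Directional factor: 1.0 + 0.5 sin^1.5(15°) = 1.066.
F_nw = 0.6 × 550 × 1.066 = 351.7 MPa.
φR_n = 0.75 × 351.7 × 1167 × 10⁻³ = 307.7 kN.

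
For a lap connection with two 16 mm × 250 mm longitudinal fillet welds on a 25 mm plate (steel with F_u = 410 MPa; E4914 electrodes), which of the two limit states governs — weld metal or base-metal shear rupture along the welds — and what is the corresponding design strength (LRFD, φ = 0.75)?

φR_n ≈ 1250 kN (weld metal governs)

E49XX → F_EXX = 490 MPa.
t_e = 0.707 × 16 = 11.31 mm; L = 500 mm.
Weld metal: φR_n = 0.75 × 0.6 × 490 × 11.31 × 500 × 10⁻³ = 1247 kN.
Base metal (shear rupture): φR_n = 0.75 × 0.6 × 410 × 25 × 500 × 10⁻³ = 2306 kN.
Governing: weld metal.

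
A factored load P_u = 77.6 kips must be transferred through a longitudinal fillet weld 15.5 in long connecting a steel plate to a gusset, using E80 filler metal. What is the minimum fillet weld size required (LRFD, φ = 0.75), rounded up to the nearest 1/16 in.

w = 1/4 in

E80XX → F_EXX = 80 ksi.
Total weld length L = 15.5 in.
Required throat t_e = P_u / (φ × 0.6 F_EXX × L) = 77.6 / (0.75 × 0.6 × 80 × 15.5) = 0.1391 in.
Required leg w = t_e / 0.707 = 0.1967 in → use 1/4 in.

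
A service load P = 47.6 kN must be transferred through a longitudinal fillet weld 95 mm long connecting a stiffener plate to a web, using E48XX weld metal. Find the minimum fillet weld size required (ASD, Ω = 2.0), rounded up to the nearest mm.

E48XX → F_EXX = 480 MPa.
Total weld length L = 95 mm.
Required throat t_e = P × Ω / (0.6 F_EXX × L) = 47.6 × 2.0 / (0.6 × 480 × 95 × 10⁻³) = 3.48 mm.
Required leg w = t_e / 0.707 = 4.922 mm → use 5 mm.

w = 5 mm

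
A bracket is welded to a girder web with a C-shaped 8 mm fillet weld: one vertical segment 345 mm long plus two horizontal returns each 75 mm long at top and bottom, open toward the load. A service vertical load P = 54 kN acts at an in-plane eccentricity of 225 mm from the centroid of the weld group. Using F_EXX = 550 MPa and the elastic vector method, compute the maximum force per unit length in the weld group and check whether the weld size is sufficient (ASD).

f_max ≈ 330 N/mm; adequate

Total weld length L_w = 495 mm. Treat welds as unit-width lines.
Centroid: x̄ = 2×75×37.5 / 495 = 11.36 mm from the vertical weld.
Polar moment about centroid: J = I_x + I_y = [345³/12 + 2×75×172.5²] + [345×11.36² + 2(75³/12 + 75×26.14²)] = 8103000 mm³.
Direct shear f_v = P/L_w = 54×10³ / 495 = 109.1 N/mm (vertical).
Torsion M = P·e = 54×10³ × 225 = 12150000 N·mm.
Critical point at (x, y) = (63.64, 172.5) from centroid. f_tx = M·y/J = 258.7 N/mm; f_ty = M·x/J = 95.42 N/mm.
Resultant f_max = √[f_tx² + (f_v + f_ty)²] = √[258.7² + (109.1 + 95.42)²] = 329.7 N/mm.
Capacity per unit length: r_n/Ω = (1/2.0) × 0.6 × 550 × (0.707 × 8) = 933.2 N/mm.
329.7 ≤ 933.2 → adequate.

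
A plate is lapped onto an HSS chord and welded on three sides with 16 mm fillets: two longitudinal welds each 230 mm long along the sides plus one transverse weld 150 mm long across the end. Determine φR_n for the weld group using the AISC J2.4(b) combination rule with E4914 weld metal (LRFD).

E49XX → F_EXX = 490 MPa.
t_e = 0.707 × 16 = 11.31 mm.
R_nwl = 0.6 × 490 × 11.31 × 460 × 10⁻³ = 1530 kN (longitudinal, 2 welds).
R_nwt = 0.6 × 490 × 11.31 × 150 × 10⁻³ = 498.9 kN (transverse, base value).
(i) R_nwl + R_nwt = 2029 kN; (ii) 0.85 R_nwl + 1.5 R_nwt = 2049 kN.
R_n = max = 2049 kN [governs: (ii)]; φR_n = 1536 kN.

φR_n ≈ 1540 kN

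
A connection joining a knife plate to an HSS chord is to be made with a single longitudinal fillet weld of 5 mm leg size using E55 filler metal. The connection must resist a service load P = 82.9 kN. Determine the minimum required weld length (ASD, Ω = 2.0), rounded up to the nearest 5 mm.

L = 145 mm

E55XX → F_EXX = 550 MPa.
Throat t_e = 0.707 × 5 = 3.535 mm.
r_n/Ω = (0.6 × 550 × 3.535) / 2.0 = 583.3 N/mm = 0.5833 kN/mm.
L_req = P / (r_n/Ω) = 82.9 / 0.5833 = 142.1 mm total.
Round up → use L = 145 mm.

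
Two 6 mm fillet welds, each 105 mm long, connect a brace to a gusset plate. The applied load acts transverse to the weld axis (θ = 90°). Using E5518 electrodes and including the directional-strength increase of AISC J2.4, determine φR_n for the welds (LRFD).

E55XX → F_EXX = 550 MPa.
t_e = 0.707 × 6 = 4.242 mm; A_we = 4.242 × 210 = 890.8 mm².
Directional factor: 1.0 + 0.5 sin^1.5(90°) = 1.5.
F_nw = 0.6 × 550 × 1.5 = 495 MPa.
φR_n = 0.75 × 495 × 890.8 × 10⁻³ = 330.7 kN.

φR_n ≈ 331 kN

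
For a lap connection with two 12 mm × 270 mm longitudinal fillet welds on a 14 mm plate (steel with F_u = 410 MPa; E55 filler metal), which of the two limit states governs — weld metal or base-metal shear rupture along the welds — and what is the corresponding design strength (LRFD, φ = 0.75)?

φR_n ≈ 1130 kN (weld metal governs)

E55XX → F_EXX = 550 MPa.
t_e = 0.707 × 12 = 8.484 mm; L = 540 mm.
Weld metal: φR_n = 0.75 × 0.6 × 550 × 8.484 × 540 × 10⁻³ = 1134 kN.
Base metal (shear rupture): φR_n = 0.75 × 0.6 × 410 × 14 × 540 × 10⁻³ = 1395 kN.
Governing: weld metal.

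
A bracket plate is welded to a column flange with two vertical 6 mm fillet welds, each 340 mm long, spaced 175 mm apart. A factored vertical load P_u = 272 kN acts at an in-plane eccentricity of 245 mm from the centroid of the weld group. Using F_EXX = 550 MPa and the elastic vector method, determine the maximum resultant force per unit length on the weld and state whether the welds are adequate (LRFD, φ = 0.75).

Total weld length L_w = 680 mm. Treat welds as unit-width lines.
Polar moment about centroid: J = 2[d³/12 + d(b/2)²] = 2[340³/12 + 340×87.5²] = 11760000 mm³.
Direct shear f_v = P/L_w = 272×10³ / 680 = 400 N/mm (vertical).
Torsion M = P·e = 272×10³ × 245 = 66640000 N·mm.
Critical point at (x, y) = (87.5, 170) from centroid. f_tx = M·y/J = 963.6 N/mm; f_ty = M·x/J = 496 N/mm.
Resultant f_max = √[f_tx² + (f_v + f_ty)²] = √[963.6² + (400 + 496)²] = 1316 N/mm.
Capacity per unit length: φr_n = 0.75 × 0.6 × 550 × (0.707 × 6) = 1050 N/mm.
1316 > 1050 → NOT adequate.

f_max ≈ 1320 N/mm; NOT adequate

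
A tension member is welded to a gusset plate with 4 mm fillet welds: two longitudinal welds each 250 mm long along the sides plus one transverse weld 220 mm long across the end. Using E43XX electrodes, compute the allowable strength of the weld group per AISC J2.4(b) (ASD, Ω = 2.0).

R_n/Ω ≈ 275 kN

E43XX → F_EXX = 430 MPa.
t_e = 0.707 × 4 = 2.828 mm.
R_nwl = 0.6 × 430 × 2.828 × 500 × 10⁻³ = 364.8 kN (longitudinal, 2 welds).
R_nwt = 0.6 × 430 × 2.828 × 220 × 10⁻³ = 160.5 kN (transverse, base value).
(i) R_nwl + R_nwt = 525.3 kN; (ii) 0.85 R_nwl + 1.5 R_nwt = 550.9 kN.
R_n = max = 550.9 kN [governs: (ii)]; R_n/Ω = 275.4 kN.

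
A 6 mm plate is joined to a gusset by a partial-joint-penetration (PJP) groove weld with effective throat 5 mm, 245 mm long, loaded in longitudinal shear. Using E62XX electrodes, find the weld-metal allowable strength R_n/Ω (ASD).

R_n/Ω ≈ 228 kN

E62XX → F_EXX = 620 MPa.
Effective throat (given) t_e = 5 mm.
A_we = 5 × 245 = 1225 mm².
F_nw = 0.6 F_EXX = 372 MPa.
R_n/Ω = (372 × 1225) / 2.0 × 10⁻³ = 227.8 kN.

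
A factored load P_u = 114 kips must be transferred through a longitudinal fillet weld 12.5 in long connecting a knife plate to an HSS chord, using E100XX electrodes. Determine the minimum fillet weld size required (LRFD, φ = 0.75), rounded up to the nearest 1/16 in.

E100XX → F_EXX = 100 ksi.
Total weld length L = 12.5 in.
Required throat t_e = P_u / (φ × 0.6 F_EXX × L) = 114 / (0.75 × 0.6 × 100 × 12.5) = 0.2027 in.
Required leg w = t_e / 0.707 = 0.2867 in → use 5/16 in.

w = 5/16 in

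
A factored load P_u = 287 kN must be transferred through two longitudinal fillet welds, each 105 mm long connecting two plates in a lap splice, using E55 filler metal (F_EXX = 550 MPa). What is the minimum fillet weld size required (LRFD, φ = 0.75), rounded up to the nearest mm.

Total weld length L = 210 mm.
Required throat t_e = P_u / (φ × 0.6 F_EXX × L) = 287 / (0.75 × 0.6 × 550 × 210 × 10⁻³) = 5.522 mm.
Required leg w = t_e / 0.707 = 7.81 mm → use 8 mm.

w = 8 mm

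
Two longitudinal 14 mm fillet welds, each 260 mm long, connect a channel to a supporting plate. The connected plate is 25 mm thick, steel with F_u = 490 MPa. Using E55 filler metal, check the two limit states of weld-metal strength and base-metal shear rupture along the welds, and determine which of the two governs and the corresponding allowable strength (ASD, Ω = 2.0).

E55XX → F_EXX = 550 MPa.
t_e = 0.707 × 14 = 9.898 mm; L = 520 mm.
Weld metal: R_n/Ω = (1/2.0) × 0.6 × 550 × 9.898 × 520 × 10⁻³ = 849.2 kN.
Base metal (shear rupture): R_n/Ω = (1/2.0) × 0.6 × 490 × 25 × 520 × 10⁻³ = 1911 kN.
Governing: weld metal.

R_n/Ω ≈ 849 kN (weld metal governs)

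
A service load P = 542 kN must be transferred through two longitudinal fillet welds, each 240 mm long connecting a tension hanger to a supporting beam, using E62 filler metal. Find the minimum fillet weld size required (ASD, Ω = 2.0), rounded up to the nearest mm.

E62XX → F_EXX = 620 MPa.
Total weld length L = 480 mm.
Required throat t_e = P × Ω / (0.6 F_EXX × L) = 542 × 2.0 / (0.6 × 620 × 480 × 10⁻³) = 6.071 mm.
Required leg w = t_e / 0.707 = 8.587 mm → use 9 mm.

w = 9 mm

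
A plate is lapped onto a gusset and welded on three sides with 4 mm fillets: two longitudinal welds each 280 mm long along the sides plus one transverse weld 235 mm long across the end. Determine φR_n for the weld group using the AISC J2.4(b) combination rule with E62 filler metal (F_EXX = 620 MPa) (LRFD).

t_e = 0.707 × 4 = 2.828 mm.
R_nwl = 0.6 × 620 × 2.828 × 560 × 10⁻³ = 589.1 kN (longitudinal, 2 welds).
R_nwt = 0.6 × 620 × 2.828 × 235 × 10⁻³ = 247.2 kN (transverse, base value).
(i) R_nwl + R_nwt = 836.4 kN; (ii) 0.85 R_nwl + 1.5 R_nwt = 871.6 kN.
R_n = max = 871.6 kN [governs: (ii)]; φR_n = 653.7 kN.

φR_n ≈ 654 kN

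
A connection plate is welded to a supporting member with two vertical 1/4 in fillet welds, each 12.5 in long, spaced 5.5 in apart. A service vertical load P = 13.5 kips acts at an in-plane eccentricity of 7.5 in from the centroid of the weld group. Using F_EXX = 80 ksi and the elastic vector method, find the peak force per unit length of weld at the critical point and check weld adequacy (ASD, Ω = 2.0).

Total weld length L_w = 25 in. Treat welds as unit-width lines.
Polar moment about centroid: J = 2[d³/12 + d(b/2)²] = 2[12.5³/12 + 12.5×2.75²] = 514.6 in³.
Direct shear f_v = P/L_w = 13.5 / 25 = 0.54 kip/in (vertical).
Torsion M = P·e = 13.5 × 7.5 = 101.25 kip·in.
Critical point at (x, y) = (2.75, 6.25) from centroid. f_tx = M·y/J = 1.23 kip/in; f_ty = M·x/J = 0.5411 kip/in.
Resultant f_max = √[f_tx² + (f_v + f_ty)²] = √[1.23² + (0.54 + 0.5411)²] = 1.637 kip/in.
Capacity per unit length: r_n/Ω = (1/2.0) × 0.6 × 80 × (0.707 × 0.25) = 4.242 kip/in.
1.637 ≤ 4.242 → adequate.

f_max ≈ 1.64 kip/in; adequate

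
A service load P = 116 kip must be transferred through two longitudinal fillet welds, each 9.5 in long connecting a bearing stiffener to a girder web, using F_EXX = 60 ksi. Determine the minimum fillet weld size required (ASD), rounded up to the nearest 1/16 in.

Total weld length L = 19 in.
Required throat t_e = P × Ω / (0.6 F_EXX × L) = 116 × 2.0 / (0.6 × 60 × 19) = 0.3392 in.
Required leg w = t_e / 0.707 = 0.4797 in → use 1/2 in.

w = 1/2 in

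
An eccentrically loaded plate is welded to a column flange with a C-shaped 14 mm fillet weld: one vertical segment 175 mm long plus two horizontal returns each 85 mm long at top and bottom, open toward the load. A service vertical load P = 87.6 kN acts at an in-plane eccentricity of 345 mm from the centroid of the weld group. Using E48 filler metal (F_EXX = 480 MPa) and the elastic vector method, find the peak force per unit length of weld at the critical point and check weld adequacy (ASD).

f_max ≈ 1800 N/mm; NOT adequate

Total weld length L_w = 345 mm. Treat welds as unit-width lines.
Centroid: x̄ = 2×85×42.5 / 345 = 20.94 mm from the vertical weld.
Polar moment about centroid: J = I_x + I_y = [175³/12 + 2×85×87.5²] + [175×20.94² + 2(85³/12 + 85×21.56²)] = 2006000 mm³.
Direct shear f_v = P/L_w = 87.6×10³ / 345 = 253.9 N/mm (vertical).
Torsion M = P·e = 87.6×10³ × 345 = 30222000 N·mm.
Critical point at (x, y) = (64.06, 87.5) from centroid. f_tx = M·y/J = 1318 N/mm; f_ty = M·x/J = 964.9 N/mm.
Resultant f_max = √[f_tx² + (f_v + f_ty)²] = √[1318² + (253.9 + 964.9)²] = 1795 N/mm.
Capacity per unit length: r_n/Ω = (1/2.0) × 0.6 × 480 × (0.707 × 14) = 1425 N/mm.
1795 > 1425 → NOT adequate.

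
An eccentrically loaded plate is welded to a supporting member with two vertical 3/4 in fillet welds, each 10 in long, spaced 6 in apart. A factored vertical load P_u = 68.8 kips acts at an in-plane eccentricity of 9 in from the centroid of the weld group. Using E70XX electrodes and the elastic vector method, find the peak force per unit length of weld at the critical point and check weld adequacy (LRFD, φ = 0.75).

f_max ≈ 12.5 kip/in; adequate

E70XX → F_EXX = 70 ksi.
Total weld length L_w = 20 in. Treat welds as unit-width lines.
Polar moment about centroid: J = 2[d³/12 + d(b/2)²] = 2[10³/12 + 10×3²] = 346.7 in³.
Direct shear f_v = P/L_w = 68.8 / 20 = 3.44 kip/in (vertical).
Torsion M = P·e = 68.8 × 9 = 619.2 kip·in.
Critical point at (x, y) = (3, 5) from centroid. f_tx = M·y/J = 8.931 kip/in; f_ty = M·x/J = 5.358 kip/in.
Resultant f_max = √[f_tx² + (f_v + f_ty)²] = √[8.931² + (3.44 + 5.358)²] = 12.54 kip/in.
Capacity per unit length: φr_n = 0.75 × 0.6 × 70 × (0.707 × 0.75) = 16.7 kip/in.
12.54 ≤ 16.7 → adequate.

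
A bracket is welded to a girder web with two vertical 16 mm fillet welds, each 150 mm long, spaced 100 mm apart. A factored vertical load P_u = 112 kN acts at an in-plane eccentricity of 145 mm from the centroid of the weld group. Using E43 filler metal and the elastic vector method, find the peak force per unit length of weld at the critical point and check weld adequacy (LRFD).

f_max ≈ 1360 N/mm; adequate

E43XX → F_EXX = 430 MPa.
Total weld length L_w = 300 mm. Treat welds as unit-width lines.
Polar moment about centroid: J = 2[d³/12 + d(b/2)²] = 2[150³/12 + 150×50²] = 1312000 mm³.
Direct shear f_v = P/L_w = 112×10³ / 300 = 373.3 N/mm (vertical).
Torsion M = P·e = 112×10³ × 145 = 16240000 N·mm.
Critical point at (x, y) = (50, 75) from centroid. f_tx = M·y/J = 928 N/mm; f_ty = M·x/J = 618.7 N/mm.
Resultant f_max = √[f_tx² + (f_v + f_ty)²] = √[928² + (373.3 + 618.7)²] = 1358 N/mm.
Capacity per unit length: φr_n = 0.75 × 0.6 × 430 × (0.707 × 16) = 2189 N/mm.
1358 ≤ 2189 → adequate.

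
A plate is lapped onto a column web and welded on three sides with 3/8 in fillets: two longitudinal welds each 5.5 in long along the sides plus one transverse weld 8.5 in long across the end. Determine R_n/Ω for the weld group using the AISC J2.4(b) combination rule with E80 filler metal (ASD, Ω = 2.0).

R_n/Ω ≈ 141 kip

E80XX → F_EXX = 80 ksi.
t_e = 0.707 × 0.375 = 0.2651 in.
R_nwl = 0.6 × 80 × 0.2651 × 11 = 140 kip (longitudinal, 2 welds).
R_nwt = 0.6 × 80 × 0.2651 × 8.5 = 108.2 kip (transverse, base value).
(i) R_nwl + R_nwt = 248.2 kip; (ii) 0.85 R_nwl + 1.5 R_nwt = 281.2 kip.
R_n = max = 281.2 kip [governs: (ii)]; R_n/Ω = 140.6 kip.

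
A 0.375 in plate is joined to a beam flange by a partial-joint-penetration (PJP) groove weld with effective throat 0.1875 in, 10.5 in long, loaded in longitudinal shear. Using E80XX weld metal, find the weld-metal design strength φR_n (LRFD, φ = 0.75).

E80XX → F_EXX = 80 ksi.
Effective throat (given) t_e = 0.1875 in.
A_we = 0.1875 × 10.5 = 1.969 in².
F_nw = 0.6 F_EXX = 48 ksi.
φR_n = 0.75 × 48 × 1.969 = 70.88 kip.

φR_n ≈ 70.9 kip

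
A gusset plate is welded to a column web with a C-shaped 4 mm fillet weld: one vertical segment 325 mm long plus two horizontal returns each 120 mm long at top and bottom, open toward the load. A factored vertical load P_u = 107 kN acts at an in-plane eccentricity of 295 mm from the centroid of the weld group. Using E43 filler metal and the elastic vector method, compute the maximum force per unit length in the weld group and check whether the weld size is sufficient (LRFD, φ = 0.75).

E43XX → F_EXX = 430 MPa.
Total weld length L_w = 565 mm. Treat welds as unit-width lines.
Centroid: x̄ = 2×120×60 / 565 = 25.49 mm from the vertical weld.
Polar moment about centroid: J = I_x + I_y = [325³/12 + 2×120×162.5²] + [325×25.49² + 2(120³/12 + 120×34.51²)] = 9983000 mm³.
Direct shear f_v = P/L_w = 107×10³ / 565 = 189.4 N/mm (vertical).
Torsion M = P·e = 107×10³ × 295 = 31565000 N·mm.
Critical point at (x, y) = (94.51, 162.5) from centroid. f_tx = M·y/J = 513.8 N/mm; f_ty = M·x/J = 298.8 N/mm.
Resultant f_max = √[f_tx² + (f_v + f_ty)²] = √[513.8² + (189.4 + 298.8)²] = 708.8 N/mm.
Capacity per unit length: φr_n = 0.75 × 0.6 × 430 × (0.707 × 4) = 547.2 N/mm.
708.8 > 547.2 → NOT adequate.

f_max ≈ 709 N/mm; NOT adequate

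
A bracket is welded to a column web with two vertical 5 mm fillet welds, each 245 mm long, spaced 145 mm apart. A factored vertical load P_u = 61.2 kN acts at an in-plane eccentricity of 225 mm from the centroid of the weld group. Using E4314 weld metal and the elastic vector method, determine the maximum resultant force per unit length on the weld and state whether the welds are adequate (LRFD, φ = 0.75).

E43XX → F_EXX = 430 MPa.
Total weld length L_w = 490 mm. Treat welds as unit-width lines.
Polar moment about centroid: J = 2[d³/12 + d(b/2)²] = 2[245³/12 + 245×72.5²] = 5027000 mm³.
Direct shear f_v = P/L_w = 61.2×10³ / 490 = 124.9 N/mm (vertical).
Torsion M = P·e = 61.2×10³ × 225 = 13770000 N·mm.
Critical point at (x, y) = (72.5, 122.5) from centroid. f_tx = M·y/J = 335.6 N/mm; f_ty = M·x/J = 198.6 N/mm.
Resultant f_max = √[f_tx² + (f_v + f_ty)²] = √[335.6² + (124.9 + 198.6)²] = 466.1 N/mm.
Capacity per unit length: φr_n = 0.75 × 0.6 × 430 × (0.707 × 5) = 684 N/mm.
466.1 ≤ 684 → adequate.

f_max ≈ 466 N/mm; adequate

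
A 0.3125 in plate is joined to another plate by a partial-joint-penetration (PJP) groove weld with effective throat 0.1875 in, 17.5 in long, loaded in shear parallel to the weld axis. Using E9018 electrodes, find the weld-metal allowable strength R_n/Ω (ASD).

R_n/Ω ≈ 88.6 kips

E90XX → F_EXX = 90 ksi.
Effective throat (given) t_e = 0.1875 in.
A_we = 0.1875 × 17.5 = 3.281 in².
F_nw = 0.6 F_EXX = 54 ksi.
R_n/Ω = (54 × 3.281) / 2.0 = 88.59 kips.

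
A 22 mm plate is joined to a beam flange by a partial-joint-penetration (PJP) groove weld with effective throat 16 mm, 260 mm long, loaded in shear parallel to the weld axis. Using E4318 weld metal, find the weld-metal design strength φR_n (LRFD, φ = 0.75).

φR_n ≈ 805 kN

E43XX → F_EXX = 430 MPa.
Effective throat (given) t_e = 16 mm.
A_we = 16 × 260 = 4160 mm².
F_nw = 0.6 F_EXX = 258 MPa.
φR_n = 0.75 × 258 × 4160 × 10⁻³ = 805 kN.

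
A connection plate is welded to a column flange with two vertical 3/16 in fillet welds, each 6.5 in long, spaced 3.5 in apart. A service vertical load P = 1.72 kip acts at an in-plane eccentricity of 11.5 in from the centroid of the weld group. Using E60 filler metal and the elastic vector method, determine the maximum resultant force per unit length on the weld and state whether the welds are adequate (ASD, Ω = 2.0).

E60XX → F_EXX = 60 ksi.
Total weld length L_w = 13 in. Treat welds as unit-width lines.
Polar moment about centroid: J = 2[d³/12 + d(b/2)²] = 2[6.5³/12 + 6.5×1.75²] = 85.58 in³.
Direct shear f_v = P/L_w = 1.72 / 13 = 0.1323 kip/in (vertical).
Torsion M = P·e = 1.72 × 11.5 = 19.78 kip·in.
Critical point at (x, y) = (1.75, 3.25) from centroid. f_tx = M·y/J = 0.7511 kip/in; f_ty = M·x/J = 0.4045 kip/in.
Resultant f_max = √[f_tx² + (f_v + f_ty)²] = √[0.7511² + (0.1323 + 0.4045)²] = 0.9232 kip/in.
Capacity per unit length: r_n/Ω = (1/2.0) × 0.6 × 60 × (0.707 × 0.1875) = 2.386 kip/in.
0.9232 ≤ 2.386 → adequate.

f_max ≈ 0.923 kip/in; adequate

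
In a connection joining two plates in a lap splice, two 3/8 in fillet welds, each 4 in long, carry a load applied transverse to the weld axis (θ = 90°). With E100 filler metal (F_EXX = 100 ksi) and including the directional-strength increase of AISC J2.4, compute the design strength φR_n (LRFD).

φR_n ≈ 143 kips

t_e = 0.707 × 0.375 = 0.2651 in; A_we = 0.2651 × 8 = 2.121 in².
Directional factor: 1.0 + 0.5 sin^1.5(90°) = 1.5.
F_nw = 0.6 × 100 × 1.5 = 90 ksi.
φR_n = 0.75 × 90 × 2.121 = 143.2 kips.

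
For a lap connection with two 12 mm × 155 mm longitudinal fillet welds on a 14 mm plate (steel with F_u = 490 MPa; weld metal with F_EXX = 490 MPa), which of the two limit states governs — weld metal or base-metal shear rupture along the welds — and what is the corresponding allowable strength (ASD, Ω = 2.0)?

R_n/Ω ≈ 387 kN (weld metal governs)

t_e = 0.707 × 12 = 8.484 mm; L = 310 mm.
Weld metal: R_n/Ω = (1/2.0) × 0.6 × 490 × 8.484 × 310 × 10⁻³ = 386.6 kN.
Base metal (shear rupture): R_n/Ω = (1/2.0) × 0.6 × 490 × 14 × 310 × 10⁻³ = 638 kN.
Governing: weld metal.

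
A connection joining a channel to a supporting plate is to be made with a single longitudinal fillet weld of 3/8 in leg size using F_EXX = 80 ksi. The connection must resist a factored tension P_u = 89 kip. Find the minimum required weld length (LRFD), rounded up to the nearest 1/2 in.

Throat t_e = 0.707 × 0.375 = 0.2651 in.
φr_n = 0.75 × 0.6 × 80 × 0.2651 = 9.544 kip/in.
L_req = P_u / φr_n = 89 / 9.544 = 9.325 in total.
Round up → use L = 9.5 in.

L = 9.5 in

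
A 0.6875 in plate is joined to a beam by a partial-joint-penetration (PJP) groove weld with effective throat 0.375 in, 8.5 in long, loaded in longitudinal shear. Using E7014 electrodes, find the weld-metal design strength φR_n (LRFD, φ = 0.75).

E70XX → F_EXX = 70 ksi.
Effective throat (given) t_e = 0.375 in.
A_we = 0.375 × 8.5 = 3.188 in².
F_nw = 0.6 F_EXX = 42 ksi.
φR_n = 0.75 × 42 × 3.188 = 100.4 kips.

φR_n ≈ 100 kips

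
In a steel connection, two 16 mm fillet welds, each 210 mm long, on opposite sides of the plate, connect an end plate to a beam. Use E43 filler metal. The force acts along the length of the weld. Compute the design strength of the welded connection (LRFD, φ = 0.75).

φR_n ≈ 919 kN

E43XX → F_EXX = 430 MPa.
Effective throat t_e = 0.707 × 16 = 11.31 mm.
Total length L = 420 mm; A_we = 11.31 × 420 = 4751 mm².
F_nw = 0.6 F_EXX = 0.6 × 430 = 258 MPa.
φR_n = 0.75 × 258 × 4751 × 10⁻³ = 919.3 kN.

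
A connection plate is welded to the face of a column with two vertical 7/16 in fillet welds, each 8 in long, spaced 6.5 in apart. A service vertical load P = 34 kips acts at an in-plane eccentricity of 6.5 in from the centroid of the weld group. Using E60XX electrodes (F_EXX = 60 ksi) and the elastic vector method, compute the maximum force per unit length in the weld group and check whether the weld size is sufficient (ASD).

f_max ≈ 6.05 kip/in; NOT adequate

Total weld length L_w = 16 in. Treat welds as unit-width lines.
Polar moment about centroid: J = 2[d³/12 + d(b/2)²] = 2[8³/12 + 8×3.25²] = 254.3 in³.
Direct shear f_v = P/L_w = 34 / 16 = 2.125 kip/in (vertical).
Torsion M = P·e = 34 × 6.5 = 221 kip·in.
Critical point at (x, y) = (3.25, 4) from centroid. f_tx = M·y/J = 3.476 kip/in; f_ty = M·x/J = 2.824 kip/in.
Resultant f_max = √[f_tx² + (f_v + f_ty)²] = √[3.476² + (2.125 + 2.824)²] = 6.048 kip/in.
Capacity per unit length: r_n/Ω = (1/2.0) × 0.6 × 60 × (0.707 × 0.4375) = 5.568 kip/in.
6.048 > 5.568 → NOT adequate.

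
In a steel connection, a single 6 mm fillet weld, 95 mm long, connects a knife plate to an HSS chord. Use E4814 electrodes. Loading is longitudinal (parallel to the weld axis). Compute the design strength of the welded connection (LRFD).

φR_n ≈ 87 kN

E48XX → F_EXX = 480 MPa.
Effective throat t_e = 0.707 × 6 = 4.242 mm.
Total length L = 95 mm; A_we = 4.242 × 95 = 403 mm².
F_nw = 0.6 F_EXX = 0.6 × 480 = 288 MPa.
φR_n = 0.75 × 288 × 403 × 10⁻³ = 87.05 kN.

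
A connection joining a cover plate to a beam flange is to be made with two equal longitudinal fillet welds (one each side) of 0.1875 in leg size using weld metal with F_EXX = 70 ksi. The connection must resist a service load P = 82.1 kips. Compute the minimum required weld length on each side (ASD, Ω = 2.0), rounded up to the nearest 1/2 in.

Throat t_e = 0.707 × 0.1875 = 0.1326 in.
r_n/Ω = (0.6 × 70 × 0.1326) / 2.0 = 2.784 kip/in.
L_req = P / (r_n/Ω) = 82.1 / 2.784 = 29.49 in total.
Per side: 29.49 / 2 = 14.75 in.
Round up → use L = 15 in on each side.

L = 15 in on each side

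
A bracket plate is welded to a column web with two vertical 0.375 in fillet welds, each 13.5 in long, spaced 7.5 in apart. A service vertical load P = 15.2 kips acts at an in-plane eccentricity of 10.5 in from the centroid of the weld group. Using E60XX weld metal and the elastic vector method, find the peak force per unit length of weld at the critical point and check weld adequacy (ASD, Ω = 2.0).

E60XX → F_EXX = 60 ksi.
Total weld length L_w = 27 in. Treat welds as unit-width lines.
Polar moment about centroid: J = 2[d³/12 + d(b/2)²] = 2[13.5³/12 + 13.5×3.75²] = 789.8 in³.
Direct shear f_v = P/L_w = 15.2 / 27 = 0.563 kip/in (vertical).
Torsion M = P·e = 15.2 × 10.5 = 159.6 kip·in.
Critical point at (x, y) = (3.75, 6.75) from centroid. f_tx = M·y/J = 1.364 kip/in; f_ty = M·x/J = 0.7578 kip/in.
Resultant f_max = √[f_tx² + (f_v + f_ty)²] = √[1.364² + (0.563 + 0.7578)²] = 1.899 kip/in.
Capacity per unit length: r_n/Ω = (1/2.0) × 0.6 × 60 × (0.707 × 0.375) = 4.772 kip/in.
1.899 ≤ 4.772 → adequate.

f_max ≈ 1.9 kip/in; adequate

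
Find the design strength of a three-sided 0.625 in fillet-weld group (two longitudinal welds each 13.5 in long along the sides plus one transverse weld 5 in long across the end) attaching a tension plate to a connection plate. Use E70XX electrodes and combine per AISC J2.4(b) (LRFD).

E70XX → F_EXX = 70 ksi.
t_e = 0.707 × 0.625 = 0.4419 in.
R_nwl = 0.6 × 70 × 0.4419 × 27 = 501.1 kips (longitudinal, 2 welds).
R_nwt = 0.6 × 70 × 0.4419 × 5 = 92.79 kips (transverse, base value).
(i) R_nwl + R_nwt = 593.9 kips; (ii) 0.85 R_nwl + 1.5 R_nwt = 565.1 kips.
R_n = max = 593.9 kips [governs: (i)]; φR_n = 445.4 kips.

φR_n ≈ 445 kips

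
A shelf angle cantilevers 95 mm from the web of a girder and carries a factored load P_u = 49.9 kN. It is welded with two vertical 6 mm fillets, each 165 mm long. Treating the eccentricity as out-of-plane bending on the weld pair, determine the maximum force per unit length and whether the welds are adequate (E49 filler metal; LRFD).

f_max ≈ 544 N/mm; adequate

E49XX → F_EXX = 490 MPa.
L_w = 2 × 165 = 330 mm; section modulus (unit throat) S = 2 × L²/6 = 9075 mm².
Direct shear f_v = P/L_w = 49.9×10³/330 = 151.2 N/mm.
Moment M = P × e = 49.9×10³ × 95 = 4740500 N·mm; bending f_b = M/S = 522.4 N/mm.
f_max = √(f_v² + f_b²) = √(151.2² + 522.4²) = 543.8 N/mm.
φr_n = 0.75 × 0.6 × 490 × (0.707 × 6) = 935.4 N/mm → adequate.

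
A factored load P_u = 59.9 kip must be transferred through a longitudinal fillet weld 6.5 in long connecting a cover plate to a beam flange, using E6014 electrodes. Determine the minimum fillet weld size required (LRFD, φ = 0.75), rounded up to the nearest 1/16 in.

w = 1/2 in

E60XX → F_EXX = 60 ksi.
Total weld length L = 6.5 in.
Required throat t_e = P_u / (φ × 0.6 F_EXX × L) = 59.9 / (0.75 × 0.6 × 60 × 6.5) = 0.3413 in.
Required leg w = t_e / 0.707 = 0.4828 in → use 1/2 in.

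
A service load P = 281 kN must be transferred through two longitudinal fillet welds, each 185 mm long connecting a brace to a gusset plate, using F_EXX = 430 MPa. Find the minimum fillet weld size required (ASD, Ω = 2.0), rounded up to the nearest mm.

Total weld length L = 370 mm.
Required throat t_e = P × Ω / (0.6 F_EXX × L) = 281 × 2.0 / (0.6 × 430 × 370 × 10⁻³) = 5.887 mm.
Required leg w = t_e / 0.707 = 8.327 mm → use 9 mm.

w = 9 mm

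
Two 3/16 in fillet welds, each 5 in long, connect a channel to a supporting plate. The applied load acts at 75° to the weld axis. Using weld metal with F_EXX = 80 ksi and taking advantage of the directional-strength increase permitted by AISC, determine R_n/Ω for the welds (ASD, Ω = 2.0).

R_n/Ω ≈ 46.9 kip

t_e = 0.707 × 0.1875 = 0.1326 in; A_we = 0.1326 × 10 = 1.326 in².
Directional factor: 1.0 + 0.5 sin^1.5(75°) = 1.475.
F_nw = 0.6 × 80 × 1.475 = 70.78 ksi.
R_n/Ω = (70.78 × 1.326) / 2.0 = 46.92 kip.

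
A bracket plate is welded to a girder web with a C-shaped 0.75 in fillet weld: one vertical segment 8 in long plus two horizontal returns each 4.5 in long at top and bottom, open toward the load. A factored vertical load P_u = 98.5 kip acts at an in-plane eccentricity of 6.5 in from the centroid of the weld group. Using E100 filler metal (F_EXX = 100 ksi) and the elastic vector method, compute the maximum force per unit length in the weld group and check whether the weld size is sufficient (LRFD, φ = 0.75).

Total weld length L_w = 17 in. Treat welds as unit-width lines.
Centroid: x̄ = 2×4.5×2.25 / 17 = 1.191 in from the vertical weld.
Polar moment about centroid: J = I_x + I_y = [8³/12 + 2×4.5×4²] + [8×1.191² + 2(4.5³/12 + 4.5×1.059²)] = 223.3 in³.
Direct shear f_v = P/L_w = 98.5 / 17 = 5.794 kip/in (vertical).
Torsion M = P·e = 98.5 × 6.5 = 640.25 kip·in.
Critical point at (x, y) = (3.309, 4) from centroid. f_tx = M·y/J = 11.47 kip/in; f_ty = M·x/J = 9.487 kip/in.
Resultant f_max = √[f_tx² + (f_v + f_ty)²] = √[11.47² + (5.794 + 9.487)²] = 19.11 kip/in.
Capacity per unit length: φr_n = 0.75 × 0.6 × 100 × (0.707 × 0.75) = 23.86 kip/in.
19.11 ≤ 23.86 → adequate.

f_max ≈ 19.1 kip/in; adequate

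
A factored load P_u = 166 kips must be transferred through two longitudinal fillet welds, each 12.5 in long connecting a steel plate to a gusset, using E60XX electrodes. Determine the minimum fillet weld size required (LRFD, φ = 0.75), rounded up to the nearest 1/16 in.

E60XX → F_EXX = 60 ksi.
Total weld length L = 25 in.
Required throat t_e = P_u / (φ × 0.6 F_EXX × L) = 166 / (0.75 × 0.6 × 60 × 25) = 0.2459 in.
Required leg w = t_e / 0.707 = 0.3478 in → use 3/8 in.

w = 3/8 in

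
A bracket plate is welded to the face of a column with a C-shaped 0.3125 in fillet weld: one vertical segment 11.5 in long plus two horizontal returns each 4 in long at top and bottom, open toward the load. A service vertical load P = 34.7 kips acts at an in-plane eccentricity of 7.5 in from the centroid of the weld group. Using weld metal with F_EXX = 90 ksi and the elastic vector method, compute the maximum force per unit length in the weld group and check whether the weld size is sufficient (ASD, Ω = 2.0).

Total weld length L_w = 19.5 in. Treat welds as unit-width lines.
Centroid: x̄ = 2×4×2 / 19.5 = 0.8205 in from the vertical weld.
Polar moment about centroid: J = I_x + I_y = [11.5³/12 + 2×4×5.75²] + [11.5×0.8205² + 2(4³/12 + 4×1.179²)] = 420.8 in³.
Direct shear f_v = P/L_w = 34.7 / 19.5 = 1.779 kip/in (vertical).
Torsion M = P·e = 34.7 × 7.5 = 260.25 kip·in.
Critical point at (x, y) = (3.179, 5.75) from centroid. f_tx = M·y/J = 3.556 kip/in; f_ty = M·x/J = 1.967 kip/in.
Resultant f_max = √[f_tx² + (f_v + f_ty)²] = √[3.556² + (1.779 + 1.967)²] = 5.165 kip/in.
Capacity per unit length: r_n/Ω = (1/2.0) × 0.6 × 90 × (0.707 × 0.3125) = 5.965 kip/in.
5.165 ≤ 5.965 → adequate.

f_max ≈ 5.17 kip/in; adequate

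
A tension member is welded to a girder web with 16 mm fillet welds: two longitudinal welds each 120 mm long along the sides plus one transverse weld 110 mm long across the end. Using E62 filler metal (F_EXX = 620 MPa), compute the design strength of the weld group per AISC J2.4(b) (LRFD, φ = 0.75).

t_e = 0.707 × 16 = 11.31 mm.
R_nwl = 0.6 × 620 × 11.31 × 240 × 10⁻³ = 1010 kN (longitudinal, 2 welds).
R_nwt = 0.6 × 620 × 11.31 × 110 × 10⁻³ = 462.9 kN (transverse, base value).
(i) R_nwl + R_nwt = 1473 kN; (ii) 0.85 R_nwl + 1.5 R_nwt = 1553 kN.
R_n = max = 1553 kN [governs: (ii)]; φR_n = 1165 kN.

φR_n ≈ 1160 kN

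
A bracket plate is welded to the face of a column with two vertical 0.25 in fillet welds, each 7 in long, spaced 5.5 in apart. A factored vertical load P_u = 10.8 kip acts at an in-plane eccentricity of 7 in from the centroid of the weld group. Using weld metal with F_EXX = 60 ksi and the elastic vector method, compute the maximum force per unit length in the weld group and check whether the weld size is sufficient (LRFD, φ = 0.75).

Total weld length L_w = 14 in. Treat welds as unit-width lines.
Polar moment about centroid: J = 2[d³/12 + d(b/2)²] = 2[7³/12 + 7×2.75²] = 163 in³.
Direct shear f_v = P/L_w = 10.8 / 14 = 0.7714 kip/in (vertical).
Torsion M = P·e = 10.8 × 7 = 75.6 kip·in.
Critical point at (x, y) = (2.75, 3.5) from centroid. f_tx = M·y/J = 1.623 kip/in; f_ty = M·x/J = 1.275 kip/in.
Resultant f_max = √[f_tx² + (f_v + f_ty)²] = √[1.623² + (0.7714 + 1.275)²] = 2.612 kip/in.
Capacity per unit length: φr_n = 0.75 × 0.6 × 60 × (0.707 × 0.25) = 4.772 kip/in.
2.612 ≤ 4.772 → adequate.

f_max ≈ 2.61 kip/in; adequate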